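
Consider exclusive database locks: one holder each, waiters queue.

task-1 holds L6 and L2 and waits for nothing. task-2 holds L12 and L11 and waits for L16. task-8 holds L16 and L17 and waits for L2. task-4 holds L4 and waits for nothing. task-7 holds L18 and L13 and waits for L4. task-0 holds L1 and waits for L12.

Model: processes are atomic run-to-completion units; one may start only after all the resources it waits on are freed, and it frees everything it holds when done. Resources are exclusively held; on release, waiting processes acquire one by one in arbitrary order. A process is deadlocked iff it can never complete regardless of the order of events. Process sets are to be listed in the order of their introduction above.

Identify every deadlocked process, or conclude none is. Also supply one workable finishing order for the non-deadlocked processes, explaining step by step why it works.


No process is deadlocked.
Key observation: no waiting chain loops back on itself — every chain ends at a process that waits on nothing, so everyone eventually runs.
The rest can finish in the order task-4, task-7, task-1, task-8, task-2, task-0.
Check, step by step:
  task-4: no waits; runs immediately, freeing L4
  run task-7 (all its waits — L4 — are resolved); releases L18 and L13
  task-1: no waits; runs immediately, freeing L6 and L2
  run task-8 (all its waits — L2 — are resolved); releases L16 and L17
  run task-2 (all its waits — L16 — are resolved); releases L12 and L11
  run task-0 (all its waits — L12 — are resolved); releases L1


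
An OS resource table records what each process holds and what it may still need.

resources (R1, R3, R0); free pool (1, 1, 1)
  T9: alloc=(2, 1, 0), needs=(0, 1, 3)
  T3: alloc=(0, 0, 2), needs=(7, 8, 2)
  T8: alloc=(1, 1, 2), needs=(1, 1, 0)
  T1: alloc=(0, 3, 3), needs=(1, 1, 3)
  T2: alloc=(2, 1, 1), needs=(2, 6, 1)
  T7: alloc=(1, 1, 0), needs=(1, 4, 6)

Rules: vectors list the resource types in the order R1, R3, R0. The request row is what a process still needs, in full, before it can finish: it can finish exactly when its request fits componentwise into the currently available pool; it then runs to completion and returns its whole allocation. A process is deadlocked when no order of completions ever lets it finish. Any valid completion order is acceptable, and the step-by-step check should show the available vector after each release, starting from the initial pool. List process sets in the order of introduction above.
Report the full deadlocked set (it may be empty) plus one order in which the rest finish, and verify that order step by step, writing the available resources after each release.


No process is deadlocked.
Key observation: T8 fits the free pool immediately, and its release cascades until everyone finishes.
One completion order for the rest: T8, T9, T1, T7, T2, T3. Check, step by step:
  pool = (1, 1, 1)
  T8 needs (1, 1, 0) <= (1, 1, 1) -> finishes; pool += (1, 1, 2) = (2, 2, 3)
  T9 needs (0, 1, 3) <= (2, 2, 3) -> finishes; pool += (2, 1, 0) = (4, 3, 3)
  T1 needs (1, 1, 3) <= (4, 3, 3) -> finishes; pool += (0, 3, 3) = (4, 6, 6)
  T7 needs (1, 4, 6) <= (4, 6, 6) -> finishes; pool += (1, 1, 0) = (5, 7, 6)
  T2 needs (2, 6, 1) <= (5, 7, 6) -> finishes; pool += (2, 1, 1) = (7, 8, 7)
  T3 needs (7, 8, 2) <= (7, 8, 7) -> finishes; pool += (0, 0, 2) = (7, 8, 9)


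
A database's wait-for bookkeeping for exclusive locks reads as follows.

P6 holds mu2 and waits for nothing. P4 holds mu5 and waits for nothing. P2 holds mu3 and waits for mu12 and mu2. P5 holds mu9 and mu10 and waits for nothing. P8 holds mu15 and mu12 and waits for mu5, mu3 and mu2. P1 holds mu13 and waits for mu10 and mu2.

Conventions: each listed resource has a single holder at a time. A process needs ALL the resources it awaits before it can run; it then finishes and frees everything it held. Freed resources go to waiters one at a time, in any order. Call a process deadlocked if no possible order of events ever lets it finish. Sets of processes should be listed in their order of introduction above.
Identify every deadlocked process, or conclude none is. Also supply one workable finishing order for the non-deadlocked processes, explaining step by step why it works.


The deadlocked set is P2 and P8.
Key observation: the waits loop around P2 -> P8 -> P2 with no way out; no other process is dragged down with it.
One completion order for the rest: P5, P6, P1, P4.
Walking it through:
  P5: no waits; runs immediately, freeing mu9 and mu10
  P6: no waits; runs immediately, freeing mu2
  run P1 (all its waits — mu10 and mu2 — are resolved); releases mu13
  P4: no waits; runs immediately, freeing mu5


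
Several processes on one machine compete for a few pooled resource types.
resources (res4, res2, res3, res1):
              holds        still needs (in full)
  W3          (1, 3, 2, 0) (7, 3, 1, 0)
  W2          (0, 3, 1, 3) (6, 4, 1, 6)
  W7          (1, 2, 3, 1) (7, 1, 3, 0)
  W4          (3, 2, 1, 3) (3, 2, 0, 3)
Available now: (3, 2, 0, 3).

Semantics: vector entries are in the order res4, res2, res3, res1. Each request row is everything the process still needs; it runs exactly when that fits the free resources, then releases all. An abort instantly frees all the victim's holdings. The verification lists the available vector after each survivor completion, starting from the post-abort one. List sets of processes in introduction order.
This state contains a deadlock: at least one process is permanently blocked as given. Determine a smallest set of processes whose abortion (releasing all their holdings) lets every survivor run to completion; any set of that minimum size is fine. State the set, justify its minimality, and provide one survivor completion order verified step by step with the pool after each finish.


Abort W3.
Key observation: aborting W3 returns (1, 3, 2, 0), and W7 — hopeless before — runs at step 2 with the returned capacity in the pool.
Minimality: the empty abort set fails — the state is deadlocked as it stands.
Survivors finish in the order: W4, W7, W2. Check, step by step (pool after the aborts first):
  pool = (4, 5, 2, 3)
  W4: need (3, 2, 0, 3) fits (4, 5, 2, 3); releases (3, 2, 1, 3), pool now (7, 7, 3, 6)
  W7: need (7, 1, 3, 0) fits (7, 7, 3, 6); releases (1, 2, 3, 1), pool now (8, 9, 6, 7)
  W2: need (6, 4, 1, 6) fits (8, 9, 6, 7); releases (0, 3, 1, 3), pool now (8, 12, 7, 10)


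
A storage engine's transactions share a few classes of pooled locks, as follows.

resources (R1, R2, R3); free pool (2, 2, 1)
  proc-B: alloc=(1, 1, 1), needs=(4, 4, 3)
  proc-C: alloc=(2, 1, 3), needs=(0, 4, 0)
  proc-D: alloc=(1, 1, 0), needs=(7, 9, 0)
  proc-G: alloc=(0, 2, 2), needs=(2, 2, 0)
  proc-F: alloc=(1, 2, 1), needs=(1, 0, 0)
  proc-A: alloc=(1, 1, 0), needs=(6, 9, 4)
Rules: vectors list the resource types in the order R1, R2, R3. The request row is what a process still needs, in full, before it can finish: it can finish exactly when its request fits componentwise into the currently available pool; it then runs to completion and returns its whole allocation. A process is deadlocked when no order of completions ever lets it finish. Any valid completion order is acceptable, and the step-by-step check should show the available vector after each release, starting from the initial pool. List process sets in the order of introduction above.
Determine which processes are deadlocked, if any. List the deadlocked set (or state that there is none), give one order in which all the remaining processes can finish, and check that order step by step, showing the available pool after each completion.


The deadlocked set is proc-D and proc-A.
Key observation: the wall is R2: completing proc-G, proc-C, proc-F, proc-B brings the pool only to (6, 8, 8), and all the rest need more.
The rest can finish in the order proc-G, proc-C, proc-F, proc-B. Check, step by step:
  pool = (2, 2, 1)
  proc-G needs (2, 2, 0) <= (2, 2, 1) -> finishes; pool += (0, 2, 2) = (2, 4, 3)
  proc-C needs (0, 4, 0) <= (2, 4, 3) -> finishes; pool += (2, 1, 3) = (4, 5, 6)
  proc-F needs (1, 0, 0) <= (4, 5, 6) -> finishes; pool += (1, 2, 1) = (5, 7, 7)
  proc-B needs (4, 4, 3) <= (5, 7, 7) -> finishes; pool += (1, 1, 1) = (6, 8, 8)
The stuck group stays short no matter what:
  blocked: proc-D wants (7, 9, 0), pool (6, 8, 8) — not enough R1 and R2
  blocked: proc-A wants (6, 9, 4), pool (6, 8, 8) — not enough R2


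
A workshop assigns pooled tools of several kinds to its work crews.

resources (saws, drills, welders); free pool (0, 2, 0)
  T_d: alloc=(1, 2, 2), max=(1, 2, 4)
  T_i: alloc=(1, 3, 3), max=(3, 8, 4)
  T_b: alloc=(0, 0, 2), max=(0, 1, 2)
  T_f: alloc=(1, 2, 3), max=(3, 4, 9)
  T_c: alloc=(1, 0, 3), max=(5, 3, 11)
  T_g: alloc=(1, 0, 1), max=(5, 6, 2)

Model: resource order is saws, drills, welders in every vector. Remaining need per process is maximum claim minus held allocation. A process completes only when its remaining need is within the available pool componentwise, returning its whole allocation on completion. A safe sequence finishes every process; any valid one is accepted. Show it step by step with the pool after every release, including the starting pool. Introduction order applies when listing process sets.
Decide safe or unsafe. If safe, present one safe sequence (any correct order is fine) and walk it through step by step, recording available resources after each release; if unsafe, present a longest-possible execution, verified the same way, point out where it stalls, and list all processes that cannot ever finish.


UNSAFE.
Key observation: even finishing T_b, T_d leaves just (1, 4, 4) free — too little saws for any of the remaining processes.
A maximal execution: T_b, T_d — then nothing else fits. Walking it through:
  pool = (0, 2, 0)
  T_b: need (0, 1, 0) fits (0, 2, 0); releases (0, 0, 2), pool now (0, 2, 2)
  T_d: need (0, 0, 2) fits (0, 2, 2); releases (1, 2, 2), pool now (1, 4, 4)
  T_i cannot run: need (2, 5, 1) vs free (1, 4, 4) (insufficient saws and drills)
  T_f cannot run: need (2, 2, 6) vs free (1, 4, 4) (insufficient saws and welders)
  T_c cannot run: need (4, 3, 8) vs free (1, 4, 4) (insufficient saws and welders)
  T_g cannot run: need (4, 6, 1) vs free (1, 4, 4) (insufficient saws and drills)
Permanently blocked: T_i, T_f, T_c and T_g.


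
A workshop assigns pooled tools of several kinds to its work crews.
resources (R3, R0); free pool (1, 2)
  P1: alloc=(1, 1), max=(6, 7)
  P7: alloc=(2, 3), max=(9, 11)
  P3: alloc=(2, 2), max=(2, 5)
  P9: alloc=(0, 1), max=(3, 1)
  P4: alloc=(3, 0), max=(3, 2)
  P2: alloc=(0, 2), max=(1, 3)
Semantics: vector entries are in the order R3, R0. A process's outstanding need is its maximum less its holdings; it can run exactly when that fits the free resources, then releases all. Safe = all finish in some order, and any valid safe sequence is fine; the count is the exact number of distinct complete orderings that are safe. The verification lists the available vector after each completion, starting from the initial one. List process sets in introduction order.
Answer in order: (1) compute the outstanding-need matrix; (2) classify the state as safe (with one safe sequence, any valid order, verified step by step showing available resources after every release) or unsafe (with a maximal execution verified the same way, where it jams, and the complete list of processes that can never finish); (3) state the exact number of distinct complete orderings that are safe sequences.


(1) Outstanding need per process (order R3, R0):
  P1: (5, 6)
  P7: (7, 8)
  P3: (0, 3)
  P9: (3, 0)
  P4: (0, 2)
  P2: (1, 1)
(2) SAFE — a valid safe sequence is P2, P4, P3, P9, P1, P7.
Key observation: the order's first zero-slack moment is P2 ((1, 1) needed, (1, 2) free — a requested resource with nothing to spare).
Verifying each step:
  pool = (1, 2)
  P2 needs (1, 1) <= (1, 2) -> finishes; pool += (0, 2) = (1, 4)
  P4 needs (0, 2) <= (1, 4) -> finishes; pool += (3, 0) = (4, 4)
  P3 needs (0, 3) <= (4, 4) -> finishes; pool += (2, 2) = (6, 6)
  P9 needs (3, 0) <= (6, 6) -> finishes; pool += (0, 1) = (6, 7)
  P1 needs (5, 6) <= (6, 7) -> finishes; pool += (1, 1) = (7, 8)
  P7 needs (7, 8) <= (7, 8) -> finishes; pool += (2, 3) = (9, 11)
(3) The exact count: 11 of the possible complete orderings are safe sequences.


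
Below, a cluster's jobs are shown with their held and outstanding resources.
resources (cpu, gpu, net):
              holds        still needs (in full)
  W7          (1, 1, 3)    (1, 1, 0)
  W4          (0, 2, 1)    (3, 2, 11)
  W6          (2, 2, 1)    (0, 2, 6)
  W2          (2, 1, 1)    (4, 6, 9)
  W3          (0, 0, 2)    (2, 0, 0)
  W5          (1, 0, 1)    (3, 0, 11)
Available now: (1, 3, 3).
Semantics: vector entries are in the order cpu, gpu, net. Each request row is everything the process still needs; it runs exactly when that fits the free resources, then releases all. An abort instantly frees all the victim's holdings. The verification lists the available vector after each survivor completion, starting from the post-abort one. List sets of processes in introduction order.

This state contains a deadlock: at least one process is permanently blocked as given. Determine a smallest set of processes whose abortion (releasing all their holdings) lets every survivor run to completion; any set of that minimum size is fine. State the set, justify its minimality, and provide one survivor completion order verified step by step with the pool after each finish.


Abort W4.
Key observation: W5 was stuck for good until W4 gave back (0, 2, 1); in the order shown it finishes at step 5.
No smaller set exists: with zero aborts the deadlock remains.
Survivors finish in the order: W7, W6, W3, W2, W5. Step-by-step check (pool after the aborts first):
  pool = (1, 5, 4)
  W7 needs (1, 1, 0) <= (1, 5, 4) -> finishes; pool += (1, 1, 3) = (2, 6, 7)
  W6 needs (0, 2, 6) <= (2, 6, 7) -> finishes; pool += (2, 2, 1) = (4, 8, 8)
  W3 needs (2, 0, 0) <= (4, 8, 8) -> finishes; pool += (0, 0, 2) = (4, 8, 10)
  W2 needs (4, 6, 9) <= (4, 8, 10) -> finishes; pool += (2, 1, 1) = (6, 9, 11)
  W5 needs (3, 0, 11) <= (6, 9, 11) -> finishes; pool += (1, 0, 1) = (7, 9, 12)


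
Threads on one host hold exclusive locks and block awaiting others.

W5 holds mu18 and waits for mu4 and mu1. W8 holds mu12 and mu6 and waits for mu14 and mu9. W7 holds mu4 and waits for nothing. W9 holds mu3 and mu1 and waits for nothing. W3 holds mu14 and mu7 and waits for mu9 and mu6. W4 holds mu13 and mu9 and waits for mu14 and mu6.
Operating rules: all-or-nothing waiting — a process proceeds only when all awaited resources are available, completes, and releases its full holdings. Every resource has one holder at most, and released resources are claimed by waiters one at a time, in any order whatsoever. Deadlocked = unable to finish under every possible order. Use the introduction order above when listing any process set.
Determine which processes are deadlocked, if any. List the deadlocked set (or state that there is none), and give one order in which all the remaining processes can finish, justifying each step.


Deadlocked: W8, W3 and W4.
Key observation: the cycle W8 -> W3 -> W8 can never break — each member waits on the next; W4 is caught in further circular waits.
A valid finishing order for the others: W9, W7, W5.
Walking it through:
  W9 waits on nothing -> runs at once and releases mu3 and mu1
  W7 waits on nothing -> runs at once and releases mu4
  run W5 (all its waits — mu4 and mu1 — are resolved); releases mu18


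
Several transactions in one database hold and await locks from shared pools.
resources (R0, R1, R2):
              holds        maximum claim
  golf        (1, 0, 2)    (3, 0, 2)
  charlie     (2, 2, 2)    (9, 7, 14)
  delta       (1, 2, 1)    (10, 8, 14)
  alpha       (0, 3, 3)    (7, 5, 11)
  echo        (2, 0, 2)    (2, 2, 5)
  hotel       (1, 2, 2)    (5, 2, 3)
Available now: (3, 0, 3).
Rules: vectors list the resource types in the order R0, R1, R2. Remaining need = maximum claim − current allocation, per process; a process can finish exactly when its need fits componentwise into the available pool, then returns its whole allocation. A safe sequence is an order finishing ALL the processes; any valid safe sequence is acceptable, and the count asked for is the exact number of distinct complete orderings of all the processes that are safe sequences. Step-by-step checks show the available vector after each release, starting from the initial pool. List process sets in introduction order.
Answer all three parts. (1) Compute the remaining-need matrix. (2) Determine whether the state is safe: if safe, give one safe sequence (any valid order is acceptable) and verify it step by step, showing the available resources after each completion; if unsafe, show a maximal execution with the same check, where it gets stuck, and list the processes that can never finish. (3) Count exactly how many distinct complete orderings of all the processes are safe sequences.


(1) Need matrix, components ordered R0, R1, R2:
  golf: (2, 0, 0)
  charlie: (7, 5, 12)
  delta: (9, 6, 13)
  alpha: (7, 2, 8)
  echo: (0, 2, 3)
  hotel: (4, 0, 1)
(2) SAFE, for example via the order golf, hotel, echo, alpha, charlie, delta.
Key observation: the order's first zero-slack moment is hotel ((4, 0, 1) needed, (4, 0, 5) free — a requested resource with nothing to spare).
Step-by-step check:
  pool = (3, 0, 3)
  run golf (needs (2, 0, 0), free (3, 0, 3)); after release of (1, 0, 2) the pool is (4, 0, 5)
  run hotel (needs (4, 0, 1), free (4, 0, 5)); after release of (1, 2, 2) the pool is (5, 2, 7)
  run echo (needs (0, 2, 3), free (5, 2, 7)); after release of (2, 0, 2) the pool is (7, 2, 9)
  run alpha (needs (7, 2, 8), free (7, 2, 9)); after release of (0, 3, 3) the pool is (7, 5, 12)
  run charlie (needs (7, 5, 12), free (7, 5, 12)); after release of (2, 2, 2) the pool is (9, 7, 14)
  run delta (needs (9, 6, 13), free (9, 7, 14)); after release of (1, 2, 1) the pool is (10, 9, 15)
(3) Exactly 1 of the possible complete orderings is a safe sequence.


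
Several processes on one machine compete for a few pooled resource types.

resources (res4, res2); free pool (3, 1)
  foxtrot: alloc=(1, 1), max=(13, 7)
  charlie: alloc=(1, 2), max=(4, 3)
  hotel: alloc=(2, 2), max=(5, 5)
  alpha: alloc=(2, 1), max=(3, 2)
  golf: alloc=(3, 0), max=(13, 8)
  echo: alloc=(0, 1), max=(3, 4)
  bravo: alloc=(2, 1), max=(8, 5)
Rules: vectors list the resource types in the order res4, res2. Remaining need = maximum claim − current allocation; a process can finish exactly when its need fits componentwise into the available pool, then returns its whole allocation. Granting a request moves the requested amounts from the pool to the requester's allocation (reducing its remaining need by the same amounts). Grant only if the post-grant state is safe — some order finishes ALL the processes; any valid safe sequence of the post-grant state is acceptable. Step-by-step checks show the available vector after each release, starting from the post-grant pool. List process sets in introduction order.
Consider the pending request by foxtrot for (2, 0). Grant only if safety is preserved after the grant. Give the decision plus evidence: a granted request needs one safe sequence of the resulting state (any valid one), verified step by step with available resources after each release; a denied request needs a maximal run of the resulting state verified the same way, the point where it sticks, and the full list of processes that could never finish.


DENY: after the grant no complete ordering would exist.
Key observation: res4 is the bottleneck — with alpha, charlie, hotel, echo, bravo done the pool holds (8, 8), short of every remaining need.
On the post-grant state, alpha, charlie, hotel, echo, bravo is a maximal run — nothing extends it. Check, step by step:
  pool = (1, 1)
  alpha needs (1, 1) <= (1, 1) -> finishes; pool += (2, 1) = (3, 2)
  charlie needs (3, 1) <= (3, 2) -> finishes; pool += (1, 2) = (4, 4)
  hotel needs (3, 3) <= (4, 4) -> finishes; pool += (2, 2) = (6, 6)
  echo needs (3, 3) <= (6, 6) -> finishes; pool += (0, 1) = (6, 7)
  bravo needs (6, 4) <= (6, 7) -> finishes; pool += (2, 1) = (8, 8)
  blocked: foxtrot wants (10, 6), pool (8, 8) — not enough res4
  blocked: golf wants (10, 8), pool (8, 8) — not enough res4
Had the request been granted, foxtrot and golf could never finish.


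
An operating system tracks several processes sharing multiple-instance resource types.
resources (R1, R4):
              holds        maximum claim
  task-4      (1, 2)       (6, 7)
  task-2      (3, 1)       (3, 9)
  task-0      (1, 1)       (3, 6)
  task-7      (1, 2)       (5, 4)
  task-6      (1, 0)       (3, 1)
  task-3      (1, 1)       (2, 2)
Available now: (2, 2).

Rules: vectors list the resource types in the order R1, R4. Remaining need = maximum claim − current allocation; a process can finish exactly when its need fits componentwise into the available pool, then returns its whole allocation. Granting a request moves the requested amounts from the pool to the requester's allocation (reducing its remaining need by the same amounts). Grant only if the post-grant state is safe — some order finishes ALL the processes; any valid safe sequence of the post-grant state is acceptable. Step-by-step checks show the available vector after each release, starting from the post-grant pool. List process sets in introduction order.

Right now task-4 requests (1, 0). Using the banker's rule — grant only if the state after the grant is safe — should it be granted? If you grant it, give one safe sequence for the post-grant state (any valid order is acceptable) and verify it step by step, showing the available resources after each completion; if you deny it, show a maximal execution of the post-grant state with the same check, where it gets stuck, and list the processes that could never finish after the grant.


DENY. Granting would leave the state unsafe.
Key observation: after task-3, task-6 the pool peaks at (3, 3), and each blocked process is short somewhere: task-4 on R1, R4; task-2 on R4; task-0 on R4; task-7 on R1.
On the post-grant state, task-3, task-6 is a maximal run — nothing extends it. Verifying each step:
  pool = (1, 2)
  run task-3 (needs (1, 1), free (1, 2)); after release of (1, 1) the pool is (2, 3)
  run task-6 (needs (2, 1), free (2, 3)); after release of (1, 0) the pool is (3, 3)
  task-4 cannot run: need (4, 5) vs free (3, 3) (insufficient R1 and R4)
  task-2 cannot run: need (0, 8) vs free (3, 3) (insufficient R4)
  task-0 cannot run: need (2, 5) vs free (3, 3) (insufficient R4)
  task-7 cannot run: need (4, 2) vs free (3, 3) (insufficient R1)
Post-grant, the permanently blocked set is task-4, task-2, task-0 and task-7.


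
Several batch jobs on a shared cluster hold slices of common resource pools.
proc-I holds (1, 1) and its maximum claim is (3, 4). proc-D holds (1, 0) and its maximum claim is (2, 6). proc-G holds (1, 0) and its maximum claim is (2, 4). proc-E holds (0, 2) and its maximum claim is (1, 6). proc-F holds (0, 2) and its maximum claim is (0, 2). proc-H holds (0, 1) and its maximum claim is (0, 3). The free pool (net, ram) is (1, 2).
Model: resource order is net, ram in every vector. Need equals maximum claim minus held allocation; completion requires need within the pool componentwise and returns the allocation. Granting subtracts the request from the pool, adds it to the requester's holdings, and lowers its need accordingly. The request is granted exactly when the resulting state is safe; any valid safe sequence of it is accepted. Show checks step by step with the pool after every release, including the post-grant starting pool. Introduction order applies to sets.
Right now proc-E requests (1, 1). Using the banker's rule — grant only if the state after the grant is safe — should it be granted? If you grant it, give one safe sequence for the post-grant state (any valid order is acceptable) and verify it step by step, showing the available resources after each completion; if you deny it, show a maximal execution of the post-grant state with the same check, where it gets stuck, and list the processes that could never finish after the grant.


GRANT: granting preserves safety; a valid post-grant sequence is proc-F, proc-E, proc-G, proc-D, proc-H, proc-I.
Key observation: after the grant the pool drops to (0, 1), which still lets proc-F finish first and unwind the rest.
Check on the post-grant state, step by step:
  pool = (0, 1)
  proc-F needs (0, 0) <= (0, 1) -> finishes; pool += (0, 2) = (0, 3)
  proc-E needs (0, 3) <= (0, 3) -> finishes; pool += (1, 3) = (1, 6)
  proc-G needs (1, 4) <= (1, 6) -> finishes; pool += (1, 0) = (2, 6)
  proc-D needs (1, 6) <= (2, 6) -> finishes; pool += (1, 0) = (3, 6)
  proc-H needs (0, 2) <= (3, 6) -> finishes; pool += (0, 1) = (3, 7)
  proc-I needs (2, 3) <= (3, 7) -> finishes; pool += (1, 1) = (4, 8)


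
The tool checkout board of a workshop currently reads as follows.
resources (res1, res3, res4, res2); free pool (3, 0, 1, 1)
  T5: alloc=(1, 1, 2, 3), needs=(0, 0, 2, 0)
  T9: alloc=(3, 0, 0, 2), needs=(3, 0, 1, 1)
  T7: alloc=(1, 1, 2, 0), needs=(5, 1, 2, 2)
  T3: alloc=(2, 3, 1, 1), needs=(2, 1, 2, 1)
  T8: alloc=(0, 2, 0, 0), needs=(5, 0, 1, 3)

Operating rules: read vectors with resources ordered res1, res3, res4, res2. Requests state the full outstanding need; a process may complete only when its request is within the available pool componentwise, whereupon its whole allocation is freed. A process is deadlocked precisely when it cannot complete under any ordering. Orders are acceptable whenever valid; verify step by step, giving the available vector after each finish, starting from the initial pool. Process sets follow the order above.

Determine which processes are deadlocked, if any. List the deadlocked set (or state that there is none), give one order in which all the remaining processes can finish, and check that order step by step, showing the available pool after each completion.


The deadlocked set is T5, T7 and T3.
Key observation: the wall is res4: completing T9, T8 brings the pool only to (6, 2, 1, 3), and all the rest need more.
The rest can finish in the order T9, T8. Verifying each step:
  pool = (3, 0, 1, 1)
  T9: need (3, 0, 1, 1) fits (3, 0, 1, 1); releases (3, 0, 0, 2), pool now (6, 0, 1, 3)
  T8: need (5, 0, 1, 3) fits (6, 0, 1, 3); releases (0, 2, 0, 0), pool now (6, 2, 1, 3)
The blocked processes can never fit:
  blocked: T5 wants (0, 0, 2, 0), pool (6, 2, 1, 3) — not enough res4
  blocked: T7 wants (5, 1, 2, 2), pool (6, 2, 1, 3) — not enough res4
  blocked: T3 wants (2, 1, 2, 1), pool (6, 2, 1, 3) — not enough res4


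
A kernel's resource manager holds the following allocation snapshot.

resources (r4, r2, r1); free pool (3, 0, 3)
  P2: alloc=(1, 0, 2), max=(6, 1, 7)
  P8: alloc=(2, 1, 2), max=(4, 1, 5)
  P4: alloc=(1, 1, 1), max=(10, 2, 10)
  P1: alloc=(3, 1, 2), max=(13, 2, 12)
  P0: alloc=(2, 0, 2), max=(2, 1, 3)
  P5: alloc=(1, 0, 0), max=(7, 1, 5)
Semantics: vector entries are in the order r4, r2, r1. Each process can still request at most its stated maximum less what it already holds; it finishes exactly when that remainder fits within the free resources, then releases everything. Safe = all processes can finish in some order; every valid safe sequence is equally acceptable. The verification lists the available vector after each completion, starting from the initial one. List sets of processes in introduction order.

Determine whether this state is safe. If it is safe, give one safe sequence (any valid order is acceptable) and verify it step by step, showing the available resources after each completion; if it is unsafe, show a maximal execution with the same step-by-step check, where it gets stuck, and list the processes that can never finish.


SAFE, for example via the order P8, P0, P5, P2, P4, P1.
Key observation: at P8 the run first touches a limit — (2, 0, 3) against (3, 0, 3), exact on a resource it actually requests.
Step-by-step check:
  pool = (3, 0, 3)
  run P8 (needs (2, 0, 3), free (3, 0, 3)); after release of (2, 1, 2) the pool is (5, 1, 5)
  run P0 (needs (0, 1, 1), free (5, 1, 5)); after release of (2, 0, 2) the pool is (7, 1, 7)
  run P5 (needs (6, 1, 5), free (7, 1, 7)); after release of (1, 0, 0) the pool is (8, 1, 7)
  run P2 (needs (5, 1, 5), free (8, 1, 7)); after release of (1, 0, 2) the pool is (9, 1, 9)
  run P4 (needs (9, 1, 9), free (9, 1, 9)); after release of (1, 1, 1) the pool is (10, 2, 10)
  run P1 (needs (10, 1, 10), free (10, 2, 10)); after release of (3, 1, 2) the pool is (13, 3, 12)


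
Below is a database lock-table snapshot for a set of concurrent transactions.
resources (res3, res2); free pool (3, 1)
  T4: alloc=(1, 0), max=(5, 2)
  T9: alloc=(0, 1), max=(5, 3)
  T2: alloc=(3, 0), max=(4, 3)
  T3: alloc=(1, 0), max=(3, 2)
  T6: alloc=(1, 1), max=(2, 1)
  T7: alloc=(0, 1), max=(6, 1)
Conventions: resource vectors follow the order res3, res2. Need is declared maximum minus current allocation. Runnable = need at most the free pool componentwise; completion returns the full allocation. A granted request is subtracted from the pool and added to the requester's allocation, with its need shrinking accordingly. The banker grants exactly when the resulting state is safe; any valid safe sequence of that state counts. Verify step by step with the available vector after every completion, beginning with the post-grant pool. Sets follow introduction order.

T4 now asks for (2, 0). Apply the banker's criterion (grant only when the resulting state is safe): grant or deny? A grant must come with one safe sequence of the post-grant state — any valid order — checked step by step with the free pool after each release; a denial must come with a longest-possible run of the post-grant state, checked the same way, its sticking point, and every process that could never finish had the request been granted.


GRANT — the state after the grant stays safe, e.g. via T6, T4, T3, T7, T9, T2.
Key observation: even at the reduced pool (1, 1), T6 fits immediately, so safety survives the grant.
Verifying the post-grant state step by step:
  pool = (1, 1)
  T6: need (1, 0) fits (1, 1); releases (1, 1), pool now (2, 2)
  T4: need (2, 2) fits (2, 2); releases (3, 0), pool now (5, 2)
  T3: need (2, 2) fits (5, 2); releases (1, 0), pool now (6, 2)
  T7: need (6, 0) fits (6, 2); releases (0, 1), pool now (6, 3)
  T9: need (5, 2) fits (6, 3); releases (0, 1), pool now (6, 4)
  T2: need (1, 3) fits (6, 4); releases (3, 0), pool now (9, 4)


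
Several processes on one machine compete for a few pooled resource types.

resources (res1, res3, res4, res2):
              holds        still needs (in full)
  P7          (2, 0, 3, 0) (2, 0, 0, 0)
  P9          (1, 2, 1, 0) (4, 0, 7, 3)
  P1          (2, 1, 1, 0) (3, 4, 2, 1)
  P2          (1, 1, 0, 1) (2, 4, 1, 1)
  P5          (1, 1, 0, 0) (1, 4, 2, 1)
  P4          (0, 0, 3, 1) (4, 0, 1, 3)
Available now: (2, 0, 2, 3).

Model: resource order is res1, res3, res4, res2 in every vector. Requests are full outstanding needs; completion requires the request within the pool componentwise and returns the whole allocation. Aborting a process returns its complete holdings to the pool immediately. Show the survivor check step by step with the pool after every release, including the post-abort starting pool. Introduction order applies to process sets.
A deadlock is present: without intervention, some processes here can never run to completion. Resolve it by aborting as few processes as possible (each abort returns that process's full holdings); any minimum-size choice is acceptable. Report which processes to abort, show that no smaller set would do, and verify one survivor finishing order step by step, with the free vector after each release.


The answer: abort P1 and P5.
Key observation: P2 could never have finished before the abort; with (3, 2, 1, 0) returned by P1 and P5, it fits at step 4.
Why nothing smaller works — every single abort fails: P7 alone leaves P1 blocked (short on res3); P9 alone leaves P1 blocked (short on res3); P1 alone leaves P2 blocked (short on res3); P2 alone leaves P1 blocked (short on res3); P5 alone leaves P1 blocked (short on res3); P4 alone leaves P1 blocked (short on res3).
One survivor order: P7, P4, P9, P2. Verifying each step (post-abort pool first):
  pool = (5, 2, 3, 3)
  P7: need (2, 0, 0, 0) fits (5, 2, 3, 3); releases (2, 0, 3, 0), pool now (7, 2, 6, 3)
  P4: need (4, 0, 1, 3) fits (7, 2, 6, 3); releases (0, 0, 3, 1), pool now (7, 2, 9, 4)
  P9: need (4, 0, 7, 3) fits (7, 2, 9, 4); releases (1, 2, 1, 0), pool now (8, 4, 10, 4)
  P2: need (2, 4, 1, 1) fits (8, 4, 10, 4); releases (1, 1, 0, 1), pool now (9, 5, 10, 5)


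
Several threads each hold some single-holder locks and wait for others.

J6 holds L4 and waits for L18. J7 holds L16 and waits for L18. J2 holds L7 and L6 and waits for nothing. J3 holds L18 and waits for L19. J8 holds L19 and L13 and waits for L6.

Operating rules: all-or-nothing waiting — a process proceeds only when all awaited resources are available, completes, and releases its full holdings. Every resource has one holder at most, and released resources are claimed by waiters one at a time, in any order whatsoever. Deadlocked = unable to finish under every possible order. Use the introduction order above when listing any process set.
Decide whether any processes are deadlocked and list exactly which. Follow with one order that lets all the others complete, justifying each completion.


No process is deadlocked.
Key observation: the wait relation is loop-free; peeling off processes with no waits unwinds the whole state.
One completion order for the rest: J2, J8, J3, J6, J7.
Check, step by step:
  J2 waits on nothing -> runs at once and releases L7 and L6
  J8 waits on L6 — all released -> runs and releases L19 and L13
  J3 waits on L19 — all released -> runs and releases L18
  J6 waits on L18 — all released -> runs and releases L4
  J7 waits on L18 — all released -> runs and releases L16


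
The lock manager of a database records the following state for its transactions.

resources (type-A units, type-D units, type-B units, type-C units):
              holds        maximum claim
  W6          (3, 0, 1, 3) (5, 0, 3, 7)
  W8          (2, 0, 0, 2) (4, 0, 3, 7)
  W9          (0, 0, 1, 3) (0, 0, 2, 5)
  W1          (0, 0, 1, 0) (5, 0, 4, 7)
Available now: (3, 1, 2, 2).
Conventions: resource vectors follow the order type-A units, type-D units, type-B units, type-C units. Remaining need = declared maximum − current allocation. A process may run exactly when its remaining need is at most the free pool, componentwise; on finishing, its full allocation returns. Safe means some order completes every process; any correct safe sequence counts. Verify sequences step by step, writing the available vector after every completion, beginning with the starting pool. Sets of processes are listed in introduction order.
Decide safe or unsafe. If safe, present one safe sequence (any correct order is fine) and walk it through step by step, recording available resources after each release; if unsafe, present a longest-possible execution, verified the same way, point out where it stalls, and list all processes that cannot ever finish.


The state is SAFE; one workable sequence: W9, W8, W6, W1.
Key observation: reading the order forward, W9 is the first process whose need (0, 0, 1, 2) meets the free pool (3, 1, 2, 2) exactly on a resource it requests.
Walking it through:
  pool = (3, 1, 2, 2)
  W9 needs (0, 0, 1, 2) <= (3, 1, 2, 2) -> finishes; pool += (0, 0, 1, 3) = (3, 1, 3, 5)
  W8 needs (2, 0, 3, 5) <= (3, 1, 3, 5) -> finishes; pool += (2, 0, 0, 2) = (5, 1, 3, 7)
  W6 needs (2, 0, 2, 4) <= (5, 1, 3, 7) -> finishes; pool += (3, 0, 1, 3) = (8, 1, 4, 10)
  W1 needs (5, 0, 3, 7) <= (8, 1, 4, 10) -> finishes; pool += (0, 0, 1, 0) = (8, 1, 5, 10)


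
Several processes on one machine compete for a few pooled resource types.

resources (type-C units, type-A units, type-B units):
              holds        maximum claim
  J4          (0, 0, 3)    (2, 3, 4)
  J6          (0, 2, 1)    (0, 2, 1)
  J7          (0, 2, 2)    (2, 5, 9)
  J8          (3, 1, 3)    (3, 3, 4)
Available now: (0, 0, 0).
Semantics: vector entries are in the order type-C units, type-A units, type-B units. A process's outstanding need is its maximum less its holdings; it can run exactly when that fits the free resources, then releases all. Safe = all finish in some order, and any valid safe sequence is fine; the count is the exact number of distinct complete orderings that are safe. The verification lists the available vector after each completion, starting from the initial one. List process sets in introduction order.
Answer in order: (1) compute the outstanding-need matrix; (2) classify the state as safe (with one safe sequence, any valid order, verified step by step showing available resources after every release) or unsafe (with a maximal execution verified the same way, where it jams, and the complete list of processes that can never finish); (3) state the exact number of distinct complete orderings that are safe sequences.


(1) Outstanding need per process (order type-C units, type-A units, type-B units):
  J4: (2, 3, 1)
  J6: (0, 0, 0)
  J7: (2, 3, 7)
  J8: (0, 2, 1)
(2) SAFE — a valid safe sequence is J6, J8, J4, J7.
Key observation: J8 is the earliest step where a requested resource binds exactly: need (0, 2, 1), pool (0, 2, 1) at its turn.
Step-by-step check:
  pool = (0, 0, 0)
  run J6 (needs (0, 0, 0), free (0, 0, 0)); after release of (0, 2, 1) the pool is (0, 2, 1)
  run J8 (needs (0, 2, 1), free (0, 2, 1)); after release of (3, 1, 3) the pool is (3, 3, 4)
  run J4 (needs (2, 3, 1), free (3, 3, 4)); after release of (0, 0, 3) the pool is (3, 3, 7)
  run J7 (needs (2, 3, 7), free (3, 3, 7)); after release of (0, 2, 2) the pool is (3, 5, 9)
(3) Exactly 1 of the possible complete orderings is a safe sequence.


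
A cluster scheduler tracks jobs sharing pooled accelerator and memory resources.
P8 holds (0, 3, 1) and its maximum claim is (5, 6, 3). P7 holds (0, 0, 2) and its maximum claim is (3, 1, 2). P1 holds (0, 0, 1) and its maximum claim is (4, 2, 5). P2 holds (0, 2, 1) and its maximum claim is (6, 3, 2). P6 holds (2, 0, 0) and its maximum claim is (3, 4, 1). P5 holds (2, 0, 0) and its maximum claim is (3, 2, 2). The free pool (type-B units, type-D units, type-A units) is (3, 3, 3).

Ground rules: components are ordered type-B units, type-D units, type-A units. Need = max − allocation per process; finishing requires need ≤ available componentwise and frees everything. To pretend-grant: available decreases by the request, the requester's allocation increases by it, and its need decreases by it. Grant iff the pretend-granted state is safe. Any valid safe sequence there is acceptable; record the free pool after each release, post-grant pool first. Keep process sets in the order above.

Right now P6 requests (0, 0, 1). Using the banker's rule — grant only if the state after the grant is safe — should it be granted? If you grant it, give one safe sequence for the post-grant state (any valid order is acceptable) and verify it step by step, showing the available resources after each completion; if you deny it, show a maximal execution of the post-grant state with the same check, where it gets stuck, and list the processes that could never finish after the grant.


GRANT: granting preserves safety; a valid post-grant sequence is P5, P7, P8, P6, P1, P2.
Key observation: after the grant the pool drops to (3, 3, 2), which still lets P5 finish first and unwind the rest.
Step-by-step check of the post-grant state:
  pool = (3, 3, 2)
  P5: need (1, 2, 2) fits (3, 3, 2); releases (2, 0, 0), pool now (5, 3, 2)
  P7: need (3, 1, 0) fits (5, 3, 2); releases (0, 0, 2), pool now (5, 3, 4)
  P8: need (5, 3, 2) fits (5, 3, 4); releases (0, 3, 1), pool now (5, 6, 5)
  P6: need (1, 4, 0) fits (5, 6, 5); releases (2, 0, 1), pool now (7, 6, 6)
  P1: need (4, 2, 4) fits (7, 6, 6); releases (0, 0, 1), pool now (7, 6, 7)
  P2: need (6, 1, 1) fits (7, 6, 7); releases (0, 2, 1), pool now (7, 8, 8)


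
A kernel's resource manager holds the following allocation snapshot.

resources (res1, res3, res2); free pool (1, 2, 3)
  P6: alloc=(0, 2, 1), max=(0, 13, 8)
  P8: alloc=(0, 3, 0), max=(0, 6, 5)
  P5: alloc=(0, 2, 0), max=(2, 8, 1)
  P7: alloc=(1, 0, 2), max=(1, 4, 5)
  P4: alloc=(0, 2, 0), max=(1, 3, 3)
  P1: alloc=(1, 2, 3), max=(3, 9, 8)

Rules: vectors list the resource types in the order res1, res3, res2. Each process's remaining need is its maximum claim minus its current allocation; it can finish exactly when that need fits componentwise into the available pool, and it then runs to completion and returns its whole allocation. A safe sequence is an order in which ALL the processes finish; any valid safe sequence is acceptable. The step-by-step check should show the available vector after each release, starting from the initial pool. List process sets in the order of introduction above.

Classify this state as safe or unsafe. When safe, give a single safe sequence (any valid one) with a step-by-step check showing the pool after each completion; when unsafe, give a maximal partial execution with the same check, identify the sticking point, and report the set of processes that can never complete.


SAFE, for example via the order P4, P7, P8, P5, P1, P6.
Key observation: the order's first zero-slack moment is P4 ((1, 1, 3) needed, (1, 2, 3) free — a requested resource with nothing to spare).
Walking it through:
  pool = (1, 2, 3)
  P4: need (1, 1, 3) fits (1, 2, 3); releases (0, 2, 0), pool now (1, 4, 3)
  P7: need (0, 4, 3) fits (1, 4, 3); releases (1, 0, 2), pool now (2, 4, 5)
  P8: need (0, 3, 5) fits (2, 4, 5); releases (0, 3, 0), pool now (2, 7, 5)
  P5: need (2, 6, 1) fits (2, 7, 5); releases (0, 2, 0), pool now (2, 9, 5)
  P1: need (2, 7, 5) fits (2, 9, 5); releases (1, 2, 3), pool now (3, 11, 8)
  P6: need (0, 11, 7) fits (3, 11, 8); releases (0, 2, 1), pool now (3, 13, 9)
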